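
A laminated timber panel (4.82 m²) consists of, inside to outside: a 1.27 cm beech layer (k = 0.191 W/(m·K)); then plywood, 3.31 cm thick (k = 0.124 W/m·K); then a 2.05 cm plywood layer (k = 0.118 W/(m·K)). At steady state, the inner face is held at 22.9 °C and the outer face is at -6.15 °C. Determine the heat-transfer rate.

Q = 276 W

Treat each layer as a resistance in series:
  R_beech = L/(kA) = 0.0127/(0.191·4.82) = 0.01380 K/W
  R_plywood = L/(kA) = 0.0331/(0.124·4.82) = 0.05538 K/W
  R_plywood = L/(kA) = 0.0205/(0.118·4.82) = 0.03604 K/W
ΣR = 0.01380 + 0.05538 + 0.03604 = 0.1052 K/W
Q = ΔT/ΣR = (22.9 °C − -6.15 °C)/0.1052 = 276 W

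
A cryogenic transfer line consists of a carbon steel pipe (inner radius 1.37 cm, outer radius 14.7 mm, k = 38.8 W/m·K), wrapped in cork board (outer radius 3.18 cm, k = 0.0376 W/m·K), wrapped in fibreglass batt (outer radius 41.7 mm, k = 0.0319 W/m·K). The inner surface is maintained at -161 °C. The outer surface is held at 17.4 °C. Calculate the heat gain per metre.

Resistance network (inner→outer):
  R'_carbon steel = ln(0.0147/0.0137)/(2πk) = 0.07045/(2π·38.8) = 2.890×10^-4 m·K/W
  R'_cork board = ln(0.0318/0.0147)/(2πk) = 0.7716/(2π·0.0376) = 3.266 m·K/W
  R'_fibreglass batt = ln(0.0417/0.0318)/(2πk) = 0.2710/(2π·0.0319) = 1.352 m·K/W
ΣR = 2.890×10^-4 + 3.266 + 1.352 = 4.618 m·K/W
Q' = ΔT/ΣR = (-161 °C − 17.4 °C)/4.618 = -38.6 W/m
(Negative Q' ⇒ heat flows inward; heat gain = 38.6 W/m.)

Q' = 38.6 W/m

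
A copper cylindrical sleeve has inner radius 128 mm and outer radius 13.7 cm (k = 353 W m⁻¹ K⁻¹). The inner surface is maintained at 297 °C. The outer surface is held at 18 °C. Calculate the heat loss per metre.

Q' = 2πk·ΔT/ln(r₂/r₁) = 2π × 353 × 279 / ln(0.137/0.128) = 9.11×10^6 W/m

Q' = 9110 kW/m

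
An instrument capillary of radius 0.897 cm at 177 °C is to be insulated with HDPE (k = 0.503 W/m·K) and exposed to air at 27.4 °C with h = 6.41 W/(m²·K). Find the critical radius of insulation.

r_cr = 7.85 cm

For a cylinder, r_cr = k_ins/h = 0.503/6.41 = 0.0785 m = 7.85 cm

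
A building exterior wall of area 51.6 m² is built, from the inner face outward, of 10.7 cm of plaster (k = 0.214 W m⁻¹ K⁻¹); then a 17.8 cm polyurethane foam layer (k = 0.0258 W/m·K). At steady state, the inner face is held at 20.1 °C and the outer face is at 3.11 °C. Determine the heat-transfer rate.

Q = 118 W

Resistance network (inner→outer):
  R_plaster = L/(kA) = 0.107/(0.214·51.6) = 0.009690 K/W
  R_polyurethane foam = L/(kA) = 0.178/(0.0258·51.6) = 0.1337 K/W
ΣR = 0.009690 + 0.1337 = 0.1434 K/W
Q = ΔT/ΣR = (20.1 °C − 3.11 °C)/0.1434 = 118 W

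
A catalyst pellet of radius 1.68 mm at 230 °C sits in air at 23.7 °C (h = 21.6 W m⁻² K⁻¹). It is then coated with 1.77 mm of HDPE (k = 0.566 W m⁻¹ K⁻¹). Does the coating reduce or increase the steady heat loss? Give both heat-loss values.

increases: 0.158 → 0.585 W

Critical radius for a sphere: r_cr = 2k/h = 0.0524 m = 5.24 cm.
Outer radius after coating: r₂ = 0.00168 + 0.00177 = 0.00345 m.
Since r₁ < r_cr and r₂ ≤ r_cr, the coating moves toward the maximum at r_cr — heat loss rises.
Bare: R = 1/(4πr₁²h) = 1305 K/W; Q = 206.3/1305 = 0.158 W.
Coated: R = R_cond + R_conv = 352.5 K/W; Q = 206.3/352.5 = 0.585 W.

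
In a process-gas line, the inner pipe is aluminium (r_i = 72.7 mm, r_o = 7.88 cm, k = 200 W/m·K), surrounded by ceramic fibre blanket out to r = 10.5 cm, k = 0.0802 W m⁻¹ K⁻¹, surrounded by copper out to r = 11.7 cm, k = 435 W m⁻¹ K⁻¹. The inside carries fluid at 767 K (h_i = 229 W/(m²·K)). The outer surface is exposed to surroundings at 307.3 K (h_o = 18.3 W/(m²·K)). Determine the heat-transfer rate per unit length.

Resistance network (inner→outer):
  R'_conv,in = 1/(2πr h) = 1/(2π·0.0727·229) = 0.009560 m·K/W
  R'_aluminium = ln(0.0788/0.0727)/(2πk) = 0.08057/(2π·200) = 6.412×10^-5 m·K/W
  R'_ceramic fibre blanket = ln(0.105/0.0788)/(2πk) = 0.2870/(2π·0.0802) = 0.5696 m·K/W
  R'_copper = ln(0.117/0.105)/(2πk) = 0.1082/(2π·435) = 3.959×10^-5 m·K/W
  R'_conv,out = 1/(2πr h) = 1/(2π·0.117·18.3) = 0.07433 m·K/W
ΣR = 0.009560 + 6.412×10^-5 + 0.5696 + 3.959×10^-5 + 0.07433 = 0.6536 m·K/W
Q' = ΔT/ΣR = (767 K − 307.3 K)/0.6536 = 703 W/m

Q' = 703 W/m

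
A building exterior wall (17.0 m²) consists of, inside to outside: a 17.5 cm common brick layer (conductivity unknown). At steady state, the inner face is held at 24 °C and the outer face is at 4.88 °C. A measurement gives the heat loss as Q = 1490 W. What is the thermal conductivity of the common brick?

ΣR = ΔT/Q = |24 − 4.88|/1490 = 0.01283 K/W
L/(kA) = 0.01283 ⇒ k = 0.175/(0.01283·17.0) = 0.802 W/m·K

k = 0.802 W/m·K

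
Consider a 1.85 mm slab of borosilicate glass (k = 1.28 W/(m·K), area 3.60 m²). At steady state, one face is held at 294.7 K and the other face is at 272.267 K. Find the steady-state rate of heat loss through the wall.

Q = 55.9 kW

Q = kA·ΔT/L = 1.28 × 3.60 × |294.7 K − 272.267 K| / 0.00185 = 55900 W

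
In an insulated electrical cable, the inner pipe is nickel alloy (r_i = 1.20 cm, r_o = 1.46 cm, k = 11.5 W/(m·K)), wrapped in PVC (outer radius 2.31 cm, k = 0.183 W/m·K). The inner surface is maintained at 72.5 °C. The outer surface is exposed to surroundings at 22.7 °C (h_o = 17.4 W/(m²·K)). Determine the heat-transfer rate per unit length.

Q' = 62.4 W/m

Resistance network (inner→outer):
  R'_nickel alloy = ln(0.0146/0.0120)/(2πk) = 0.1961/(2π·11.5) = 0.002714 m·K/W
  R'_PVC = ln(0.0231/0.0146)/(2πk) = 0.4588/(2π·0.183) = 0.3990 m·K/W
  R'_conv,out = 1/(2πr h) = 1/(2π·0.0231·17.4) = 0.3960 m·K/W
ΣR = 0.002714 + 0.3990 + 0.3960 = 0.7977 m·K/W
Q' = ΔT/ΣR = (72.5 °C − 22.7 °C)/0.7977 = 62.4 W/m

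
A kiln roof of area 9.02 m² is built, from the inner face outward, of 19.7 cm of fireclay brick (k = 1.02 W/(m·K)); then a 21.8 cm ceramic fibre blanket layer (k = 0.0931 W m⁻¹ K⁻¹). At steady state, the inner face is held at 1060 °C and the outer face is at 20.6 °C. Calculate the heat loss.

Treat each layer as a resistance in series:
  R_fireclay brick = L/(kA) = 0.197/(1.02·9.02) = 0.02141 K/W
  R_ceramic fibre blanket = L/(kA) = 0.218/(0.0931·9.02) = 0.2596 K/W
ΣR = 0.02141 + 0.2596 = 0.2810 K/W
Q = ΔT/ΣR = (1060 °C − 20.6 °C)/0.2810 = 3700 W

Q = 3.70 kW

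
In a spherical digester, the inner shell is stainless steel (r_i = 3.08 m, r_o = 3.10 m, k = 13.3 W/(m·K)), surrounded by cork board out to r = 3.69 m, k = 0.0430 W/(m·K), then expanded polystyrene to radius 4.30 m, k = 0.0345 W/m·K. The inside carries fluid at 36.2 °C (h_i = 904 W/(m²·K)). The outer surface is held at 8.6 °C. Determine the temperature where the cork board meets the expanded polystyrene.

T = 21.9 °C

Resistance network (inner→outer):
  R_conv,in = 1/(4πr²h) = 1/(4π·3.08²·904) = 9.279×10^-6 K/W
  R_stainless steel = (1/3.08 − 1/3.10)/(4πk) = 0.002095/(4π·13.3) = 1.253×10^-5 K/W
  R_cork board = (1/3.10 − 1/3.69)/(4πk) = 0.05158/(4π·0.0430) = 0.09545 K/W
  R_expanded polystyrene = (1/3.69 − 1/4.30)/(4πk) = 0.03844/(4π·0.0345) = 0.08868 K/W
ΣR = 9.279×10^-6 + 1.253×10^-5 + 0.09545 + 0.08868 = 0.1842 K/W
Q = ΔT/ΣR = (36.2 °C − 8.6 °C)/0.1842 = 149.8 W
From the inner boundary to the cork board/expanded polystyrene interface, ΣR_partial = 0.09547 K/W.
T_interface = T_in − Q·ΣR_partial = 36.2 °C − (149.8)(0.09547) = 21.9 °C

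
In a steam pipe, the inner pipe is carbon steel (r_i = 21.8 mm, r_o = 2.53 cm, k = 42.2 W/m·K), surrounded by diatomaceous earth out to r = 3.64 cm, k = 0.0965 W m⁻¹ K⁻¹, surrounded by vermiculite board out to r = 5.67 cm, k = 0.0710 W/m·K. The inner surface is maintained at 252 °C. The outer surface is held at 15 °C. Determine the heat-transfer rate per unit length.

Q' = 149 W/m

Series thermal resistances, inner to outer:
  R'_carbon steel = ln(0.0253/0.0218)/(2πk) = 0.1489/(2π·42.2) = 5.615×10^-4 m·K/W
  R'_diatomaceous earth = ln(0.0364/0.0253)/(2πk) = 0.3638/(2π·0.0965) = 0.5999 m·K/W
  R'_vermiculite board = ln(0.0567/0.0364)/(2πk) = 0.4432/(2π·0.0710) = 0.9935 m·K/W
ΣR = 5.615×10^-4 + 0.5999 + 0.9935 = 1.594 m·K/W
Q' = ΔT/ΣR = (252 °C − 15 °C)/1.594 = 149 W/m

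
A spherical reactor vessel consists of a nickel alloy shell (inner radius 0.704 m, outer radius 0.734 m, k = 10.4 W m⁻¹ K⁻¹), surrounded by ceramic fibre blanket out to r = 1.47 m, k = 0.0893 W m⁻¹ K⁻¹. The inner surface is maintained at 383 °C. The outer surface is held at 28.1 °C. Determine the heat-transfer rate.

Treat each layer as a resistance in series:
  R_nickel alloy = (1/0.704 − 1/0.734)/(4πk) = 0.05806/(4π·10.4) = 4.442×10^-4 K/W
  R_ceramic fibre blanket = (1/0.734 − 1/1.47)/(4πk) = 0.6821/(4π·0.0893) = 0.6079 K/W
ΣR = 4.442×10^-4 + 0.6079 = 0.6083 K/W
Q = ΔT/ΣR = (383 °C − 28.1 °C)/0.6083 = 583 W

Q = 583 W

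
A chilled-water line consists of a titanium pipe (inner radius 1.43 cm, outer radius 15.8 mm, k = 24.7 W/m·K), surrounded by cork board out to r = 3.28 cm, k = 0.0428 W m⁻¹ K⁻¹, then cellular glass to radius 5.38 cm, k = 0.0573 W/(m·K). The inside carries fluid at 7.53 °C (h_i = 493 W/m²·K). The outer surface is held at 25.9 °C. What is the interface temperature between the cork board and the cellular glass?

T = 19.8 °C

Resistance network (inner→outer):
  R'_conv,in = 1/(2πr h) = 1/(2π·0.0143·493) = 0.02258 m·K/W
  R'_titanium = ln(0.0158/0.0143)/(2πk) = 0.09975/(2π·24.7) = 6.427×10^-4 m·K/W
  R'_cork board = ln(0.0328/0.0158)/(2πk) = 0.7304/(2π·0.0428) = 2.716 m·K/W
  R'_cellular glass = ln(0.0538/0.0328)/(2πk) = 0.4948/(2π·0.0573) = 1.374 m·K/W
ΣR = 0.02258 + 6.427×10^-4 + 2.716 + 1.374 = 4.113 m·K/W
Q' = ΔT/ΣR = (7.53 °C − 25.9 °C)/4.113 = -4.466 W/m
From the inner boundary to the cork board/cellular glass interface, ΣR_partial = 2.739 m·K/W.
T_interface = T_in − Q'·ΣR_partial = 7.53 °C − (-4.466)(2.739) = 19.8 °C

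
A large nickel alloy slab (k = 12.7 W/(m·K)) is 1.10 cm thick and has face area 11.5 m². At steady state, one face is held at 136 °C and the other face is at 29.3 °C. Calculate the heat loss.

Q = 1.42×10^6 W

Q = kA·ΔT/L = 12.7 × 11.5 × |136 °C − 29.3 °C| / 0.0110 = 1.42×10^6 W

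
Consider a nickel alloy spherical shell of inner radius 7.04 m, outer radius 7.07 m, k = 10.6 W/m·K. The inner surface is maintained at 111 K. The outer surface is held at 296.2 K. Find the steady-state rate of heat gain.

Q = 4πk·ΔT/(1/r₁ − 1/r₂) = 4π × 10.6 × 185.2 / (1/7.04 − 1/7.07) = 4.09×10^7 W

Q = 4.09×10^7 W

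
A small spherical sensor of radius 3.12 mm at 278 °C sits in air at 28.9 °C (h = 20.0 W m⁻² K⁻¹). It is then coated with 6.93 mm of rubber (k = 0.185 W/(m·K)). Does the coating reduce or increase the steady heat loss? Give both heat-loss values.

increases: 0.609 → 1.85 W

Critical radius for a sphere: r_cr = 2k/h = 0.0185 m = 1.85 cm.
Outer radius after coating: r₂ = 0.00312 + 0.00693 = 0.01005 m.
Since r₁ < r_cr and r₂ ≤ r_cr, the coating moves toward the maximum at r_cr — heat loss rises.
Bare: R = 1/(4πr₁²h) = 408.7 K/W; Q = 249.1/408.7 = 0.609 W.
Coated: R = R_cond + R_conv = 134.5 K/W; Q = 249.1/134.5 = 1.85 W.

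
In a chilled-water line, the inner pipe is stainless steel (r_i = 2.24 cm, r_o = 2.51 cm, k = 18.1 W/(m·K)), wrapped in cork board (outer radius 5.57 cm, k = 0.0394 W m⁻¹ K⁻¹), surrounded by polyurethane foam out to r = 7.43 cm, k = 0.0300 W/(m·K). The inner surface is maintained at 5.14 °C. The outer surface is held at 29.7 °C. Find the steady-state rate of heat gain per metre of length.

Treat each layer as a resistance in series:
  R'_stainless steel = ln(0.0251/0.0224)/(2πk) = 0.1138/(2π·18.1) = 0.001001 m·K/W
  R'_cork board = ln(0.0557/0.0251)/(2πk) = 0.7971/(2π·0.0394) = 3.220 m·K/W
  R'_polyurethane foam = ln(0.0743/0.0557)/(2πk) = 0.2881/(2π·0.0300) = 1.529 m·K/W
ΣR = 0.001001 + 3.220 + 1.529 = 4.750 m·K/W
Q' = ΔT/ΣR = (5.14 °C − 29.7 °C)/4.750 = -5.17 W/m
(Negative Q' ⇒ heat flows inward; heat gain = 5.17 W/m.)

Q' = 5.17 W/m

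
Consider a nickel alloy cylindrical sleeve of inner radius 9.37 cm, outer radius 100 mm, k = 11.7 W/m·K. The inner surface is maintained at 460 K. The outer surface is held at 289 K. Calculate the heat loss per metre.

Q' = 2πk·ΔT/ln(r₂/r₁) = 2π × 11.7 × 171 / ln(0.100/0.0937) = 1.93×10^5 W/m

Q' = 193 kW/m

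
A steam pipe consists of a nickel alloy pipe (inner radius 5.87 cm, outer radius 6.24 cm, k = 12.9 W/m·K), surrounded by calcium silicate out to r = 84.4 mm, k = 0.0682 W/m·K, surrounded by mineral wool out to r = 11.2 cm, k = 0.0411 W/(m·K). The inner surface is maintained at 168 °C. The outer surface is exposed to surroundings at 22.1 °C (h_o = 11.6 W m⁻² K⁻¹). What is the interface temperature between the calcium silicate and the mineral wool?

T = 114 °C

Resistance network (inner→outer):
  R'_nickel alloy = ln(0.0624/0.0587)/(2πk) = 0.06113/(2π·12.9) = 7.541×10^-4 m·K/W
  R'_calcium silicate = ln(0.0844/0.0624)/(2πk) = 0.3020/(2π·0.0682) = 0.7048 m·K/W
  R'_mineral wool = ln(0.112/0.0844)/(2πk) = 0.2829/(2π·0.0411) = 1.096 m·K/W
  R'_conv,out = 1/(2πr h) = 1/(2π·0.112·11.6) = 0.1225 m·K/W
ΣR = 7.541×10^-4 + 0.7048 + 1.096 + 0.1225 = 1.924 m·K/W
Q' = ΔT/ΣR = (168 °C − 22.1 °C)/1.924 = 75.83 W/m
From the inner boundary to the calcium silicate/mineral wool interface, ΣR_partial = 0.7056 m·K/W.
T_interface = T_in − Q'·ΣR_partial = 168 °C − (75.83)(0.7056) = 114 °C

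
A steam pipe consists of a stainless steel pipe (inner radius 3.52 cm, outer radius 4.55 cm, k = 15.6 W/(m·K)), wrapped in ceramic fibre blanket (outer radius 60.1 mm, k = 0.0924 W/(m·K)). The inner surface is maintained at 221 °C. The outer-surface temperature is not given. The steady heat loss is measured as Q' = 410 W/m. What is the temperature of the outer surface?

T_out = 23.4 °C

Sum the resistances:
  R'_stainless steel = ln(0.0455/0.0352)/(2πk) = 0.2567/(2π·15.6) = 0.002619 m·K/W
  R'_ceramic fibre blanket = ln(0.0601/0.0455)/(2πk) = 0.2783/(2π·0.0924) = 0.4794 m·K/W
ΣR = 0.4820 m·K/W
ΔT = Q'·ΣR = 410 × 0.4820 = 197.6 K
Heat flows outward, so T_out = T_in − ΔT = 221 − 197.6 = 23.4 °C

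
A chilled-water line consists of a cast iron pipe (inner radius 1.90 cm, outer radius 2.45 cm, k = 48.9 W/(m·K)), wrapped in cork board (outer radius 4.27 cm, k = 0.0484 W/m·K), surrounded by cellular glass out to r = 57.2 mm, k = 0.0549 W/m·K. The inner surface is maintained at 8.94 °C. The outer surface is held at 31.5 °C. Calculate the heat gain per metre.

Q' = 8.43 W/m

Treat each layer as a resistance in series:
  R'_cast iron = ln(0.0245/0.0190)/(2πk) = 0.2542/(2π·48.9) = 8.275×10^-4 m·K/W
  R'_cork board = ln(0.0427/0.0245)/(2πk) = 0.5555/(2π·0.0484) = 1.827 m·K/W
  R'_cellular glass = ln(0.0572/0.0427)/(2πk) = 0.2924/(2π·0.0549) = 0.8475 m·K/W
ΣR = 8.275×10^-4 + 1.827 + 0.8475 = 2.675 m·K/W
Q' = ΔT/ΣR = (8.94 °C − 31.5 °C)/2.675 = -8.43 W/m
(Negative Q' ⇒ heat flows inward; heat gain = 8.43 W/m.)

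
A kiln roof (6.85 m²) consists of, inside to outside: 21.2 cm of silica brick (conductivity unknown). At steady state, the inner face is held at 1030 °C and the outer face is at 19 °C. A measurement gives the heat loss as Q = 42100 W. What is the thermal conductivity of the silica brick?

ΣR = ΔT/Q = |1030 − 19|/42100 = 0.02401 K/W
L/(kA) = 0.02401 ⇒ k = 0.212/(0.02401·6.85) = 1.29 W/m·K

k = 1.29 W/m·K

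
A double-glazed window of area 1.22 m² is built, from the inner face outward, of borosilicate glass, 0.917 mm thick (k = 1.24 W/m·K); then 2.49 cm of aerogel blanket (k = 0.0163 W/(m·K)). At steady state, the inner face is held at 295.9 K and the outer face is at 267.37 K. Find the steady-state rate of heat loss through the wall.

Q = 22.8 W

Series thermal resistances, inner to outer:
  R_borosilicate glass = L/(kA) = 9.17×10^-4/(1.24·1.22) = 6.062×10^-4 K/W
  R_aerogel blanket = L/(kA) = 0.0249/(0.0163·1.22) = 1.252 K/W
ΣR = 6.062×10^-4 + 1.252 = 1.253 K/W
Q = ΔT/ΣR = (295.9 K − 267.37 K)/1.253 = 22.8 W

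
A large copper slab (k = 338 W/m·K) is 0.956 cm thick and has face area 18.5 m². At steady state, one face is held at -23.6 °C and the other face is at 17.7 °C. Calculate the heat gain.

Q = kA·ΔT/L = 338 × 18.5 × |-23.6 °C − 17.7 °C| / 0.00956 = 2.70×10^7 W

Q = 27000 kW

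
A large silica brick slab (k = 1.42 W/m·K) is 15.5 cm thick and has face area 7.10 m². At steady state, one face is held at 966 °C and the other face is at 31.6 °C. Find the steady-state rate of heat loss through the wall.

Q = kA·ΔT/L = 1.42 × 7.10 × |966 °C − 31.6 °C| / 0.155 = 60800 W

Q = 60.8 kW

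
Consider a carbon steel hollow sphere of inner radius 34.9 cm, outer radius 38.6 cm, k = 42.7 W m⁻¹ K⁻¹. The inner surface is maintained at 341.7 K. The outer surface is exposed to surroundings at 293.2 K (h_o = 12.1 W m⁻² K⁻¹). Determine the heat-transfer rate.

Q = 1090 W

Resistance network (inner→outer):
  R_carbon steel = (1/0.349 − 1/0.386)/(4πk) = 0.2747/(4π·42.7) = 5.119×10^-4 K/W
  R_conv,out = 1/(4πr²h) = 1/(4π·0.386²·12.1) = 0.04414 K/W
ΣR = 5.119×10^-4 + 0.04414 = 0.04465 K/W
Q = ΔT/ΣR = (341.7 K − 293.2 K)/0.04465 = 1090 W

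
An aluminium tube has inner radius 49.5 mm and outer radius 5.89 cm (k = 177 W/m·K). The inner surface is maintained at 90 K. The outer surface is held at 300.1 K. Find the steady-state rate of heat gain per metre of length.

Q' = 1340 kW/m

Q' = 2πk·ΔT/ln(r₂/r₁) = 2π × 177 × 210.1 / ln(0.0589/0.0495) = 1.34×10^6 W/m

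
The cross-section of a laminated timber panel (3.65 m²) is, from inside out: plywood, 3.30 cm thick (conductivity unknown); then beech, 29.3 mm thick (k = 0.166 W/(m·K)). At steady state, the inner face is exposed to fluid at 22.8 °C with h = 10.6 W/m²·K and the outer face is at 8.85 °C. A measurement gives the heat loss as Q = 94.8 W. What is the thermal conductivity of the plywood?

k = 0.124 W/m·K

ΣR = ΔT/Q = |22.8 − 8.85|/94.8 = 0.1472 K/W
Known resistances:
  R_conv,in = 1/(hA) = 1/(10.6·3.65) = 0.02585 K/W
  R_beech = L/(kA) = 0.0293/(0.166·3.65) = 0.04836 K/W
R_plywood = ΣR − ΣR_known = 0.1472 − 0.07421 = 0.07299 K/W
L/(kA) = 0.07299 ⇒ k = 0.0330/(0.07299·3.65) = 0.124 W/m·K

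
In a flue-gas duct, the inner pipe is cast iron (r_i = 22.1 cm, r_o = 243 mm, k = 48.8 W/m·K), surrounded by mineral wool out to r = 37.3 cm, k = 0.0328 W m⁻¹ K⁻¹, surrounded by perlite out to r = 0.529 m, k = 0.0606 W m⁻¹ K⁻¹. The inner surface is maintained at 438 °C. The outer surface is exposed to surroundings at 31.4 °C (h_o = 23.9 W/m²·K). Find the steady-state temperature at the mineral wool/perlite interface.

Treat each layer as a resistance in series:
  R'_cast iron = ln(0.243/0.221)/(2πk) = 0.09490/(2π·48.8) = 3.095×10^-4 m·K/W
  R'_mineral wool = ln(0.373/0.243)/(2πk) = 0.4285/(2π·0.0328) = 2.079 m·K/W
  R'_perlite = ln(0.529/0.373)/(2πk) = 0.3494/(2π·0.0606) = 0.9177 m·K/W
  R'_conv,out = 1/(2πr h) = 1/(2π·0.529·23.9) = 0.01259 m·K/W
ΣR = 3.095×10^-4 + 2.079 + 0.9177 + 0.01259 = 3.010 m·K/W
Q' = ΔT/ΣR = (438 °C − 31.4 °C)/3.010 = 135.1 W/m
From the inner boundary to the mineral wool/perlite interface, ΣR_partial = 2.079 m·K/W.
T_interface = T_in − Q'·ΣR_partial = 438 °C − (135.1)(2.079) = 157 °C

T = 157 °C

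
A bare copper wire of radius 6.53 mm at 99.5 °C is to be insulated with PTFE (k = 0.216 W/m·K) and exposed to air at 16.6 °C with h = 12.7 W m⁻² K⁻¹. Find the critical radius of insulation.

r_cr = 1.70 cm

For a cylinder, r_cr = k_ins/h = 0.216/12.7 = 0.0170 m = 1.70 cm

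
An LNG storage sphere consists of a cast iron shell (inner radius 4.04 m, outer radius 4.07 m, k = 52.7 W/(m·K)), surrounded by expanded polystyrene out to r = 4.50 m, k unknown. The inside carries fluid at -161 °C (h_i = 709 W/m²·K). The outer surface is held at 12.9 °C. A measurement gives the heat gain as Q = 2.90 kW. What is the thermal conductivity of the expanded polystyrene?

k = 0.0312 W/m·K

ΣR = ΔT/Q = |-161 − 12.9|/2900 = 0.05997 K/W
Known resistances:
  R_conv,in = 1/(4πr²h) = 1/(4π·4.04²·709) = 6.877×10^-6 K/W
  R_cast iron = (1/4.04 − 1/4.07)/(4πk) = 0.001825/(4π·52.7) = 2.755×10^-6 K/W
R_expanded polystyrene = ΣR − ΣR_known = 0.05997 − 9.632×10^-6 = 0.05996 K/W
(1/r₁−1/r₂)/(4πk) = 0.05996 ⇒ k = 0.02348/(4π·0.05996) = 0.0312 W/m·K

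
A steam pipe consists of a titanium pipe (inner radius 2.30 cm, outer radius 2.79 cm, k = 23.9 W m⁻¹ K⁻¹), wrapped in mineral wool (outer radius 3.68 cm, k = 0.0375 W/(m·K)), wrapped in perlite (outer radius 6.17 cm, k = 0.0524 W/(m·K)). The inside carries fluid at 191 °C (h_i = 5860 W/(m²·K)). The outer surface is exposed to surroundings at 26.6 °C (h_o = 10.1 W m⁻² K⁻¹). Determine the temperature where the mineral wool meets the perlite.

Series thermal resistances, inner to outer:
  R'_conv,in = 1/(2πr h) = 1/(2π·0.0230·5860) = 0.001181 m·K/W
  R'_titanium = ln(0.0279/0.0230)/(2πk) = 0.1931/(2π·23.9) = 0.001286 m·K/W
  R'_mineral wool = ln(0.0368/0.0279)/(2πk) = 0.2769/(2π·0.0375) = 1.175 m·K/W
  R'_perlite = ln(0.0617/0.0368)/(2πk) = 0.5168/(2π·0.0524) = 1.570 m·K/W
  R'_conv,out = 1/(2πr h) = 1/(2π·0.0617·10.1) = 0.2554 m·K/W
ΣR = 0.001181 + 0.001286 + 1.175 + 1.570 + 0.2554 = 3.003 m·K/W
Q' = ΔT/ΣR = (191 °C − 26.6 °C)/3.003 = 54.75 W/m
From the inner boundary to the mineral wool/perlite interface, ΣR_partial = 1.177 m·K/W.
T_interface = T_in − Q'·ΣR_partial = 191 °C − (54.75)(1.177) = 127 °C

T = 127 °C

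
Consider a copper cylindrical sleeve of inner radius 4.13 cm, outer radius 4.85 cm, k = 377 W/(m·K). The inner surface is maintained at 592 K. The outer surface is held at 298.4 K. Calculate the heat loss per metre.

Q' = 4.33×10^6 W/m

Q' = 2πk·ΔT/ln(r₂/r₁) = 2π × 377 × 293.6 / ln(0.0485/0.0413) = 4.33×10^6 W/m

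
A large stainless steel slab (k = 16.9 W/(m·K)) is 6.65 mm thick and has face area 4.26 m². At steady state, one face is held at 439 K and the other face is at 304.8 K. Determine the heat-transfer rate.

Q = kA·ΔT/L = 16.9 × 4.26 × |439 K − 304.8 K| / 0.00665 = 1.45×10^6 W

Q = 1450 kW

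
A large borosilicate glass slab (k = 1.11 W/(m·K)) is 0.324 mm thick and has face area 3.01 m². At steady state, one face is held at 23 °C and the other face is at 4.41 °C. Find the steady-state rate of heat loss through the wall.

Q = 192 kW

Q = kA·ΔT/L = 1.11 × 3.01 × |23 °C − 4.41 °C| / 3.24×10^-4 = 1.92×10^5 W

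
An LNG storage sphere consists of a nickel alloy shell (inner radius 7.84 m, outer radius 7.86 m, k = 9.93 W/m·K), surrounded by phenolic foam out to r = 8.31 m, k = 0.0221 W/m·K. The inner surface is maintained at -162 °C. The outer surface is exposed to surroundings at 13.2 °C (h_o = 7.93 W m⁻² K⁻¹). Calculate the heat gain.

Series thermal resistances, inner to outer:
  R_nickel alloy = (1/7.84 − 1/7.86)/(4πk) = 3.246×10^-4/(4π·9.93) = 2.601×10^-6 K/W
  R_phenolic foam = (1/7.86 − 1/8.31)/(4πk) = 0.006890/(4π·0.0221) = 0.02481 K/W
  R_conv,out = 1/(4πr²h) = 1/(4π·8.31²·7.93) = 1.453×10^-4 K/W
ΣR = 2.601×10^-6 + 0.02481 + 1.453×10^-4 = 0.02496 K/W
Q = ΔT/ΣR = (-162 °C − 13.2 °C)/0.02496 = -7020 W
(Negative Q ⇒ heat flows inward; heat gain = 7020 W.)

Q = 7.02 kW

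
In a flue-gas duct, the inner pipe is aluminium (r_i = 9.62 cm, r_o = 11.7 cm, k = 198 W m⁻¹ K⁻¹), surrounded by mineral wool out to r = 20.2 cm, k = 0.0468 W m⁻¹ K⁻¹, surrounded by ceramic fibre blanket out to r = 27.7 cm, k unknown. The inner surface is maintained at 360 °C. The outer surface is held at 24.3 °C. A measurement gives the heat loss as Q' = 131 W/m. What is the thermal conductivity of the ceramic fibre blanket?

k = 0.0712 W/m·K

ΣR = ΔT/Q' = |360 − 24.3|/131 = 2.563 m·K/W
Known resistances:
  R'_aluminium = ln(0.117/0.0962)/(2πk) = 0.1957/(2π·198) = 1.573×10^-4 m·K/W
  R'_mineral wool = ln(0.202/0.117)/(2πk) = 0.5461/(2π·0.0468) = 1.857 m·K/W
R_ceramic fibre blanket = ΣR − ΣR_known = 2.563 − 1.857 = 0.7060 m·K/W
ln(r₂/r₁)/(2πk) = 0.7060 ⇒ k = 0.3157/(2π·0.7060) = 0.0712 W/m·K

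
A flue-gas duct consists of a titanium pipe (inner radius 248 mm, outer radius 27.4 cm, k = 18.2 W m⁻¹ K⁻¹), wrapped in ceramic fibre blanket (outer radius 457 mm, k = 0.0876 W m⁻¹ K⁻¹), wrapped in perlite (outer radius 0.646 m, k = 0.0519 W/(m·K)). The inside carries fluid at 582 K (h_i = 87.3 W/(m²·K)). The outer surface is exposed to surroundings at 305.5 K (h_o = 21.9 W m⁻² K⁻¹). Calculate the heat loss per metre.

Q' = 138 W/m

Series thermal resistances, inner to outer:
  R'_conv,in = 1/(2πr h) = 1/(2π·0.248·87.3) = 0.007351 m·K/W
  R'_titanium = ln(0.274/0.248)/(2πk) = 0.09970/(2π·18.2) = 8.718×10^-4 m·K/W
  R'_ceramic fibre blanket = ln(0.457/0.274)/(2πk) = 0.5116/(2π·0.0876) = 0.9294 m·K/W
  R'_perlite = ln(0.646/0.457)/(2πk) = 0.3461/(2π·0.0519) = 1.061 m·K/W
  R'_conv,out = 1/(2πr h) = 1/(2π·0.646·21.9) = 0.01125 m·K/W
ΣR = 0.007351 + 8.718×10^-4 + 0.9294 + 1.061 + 0.01125 = 2.010 m·K/W
Q' = ΔT/ΣR = (582 K − 305.5 K)/2.010 = 138 W/m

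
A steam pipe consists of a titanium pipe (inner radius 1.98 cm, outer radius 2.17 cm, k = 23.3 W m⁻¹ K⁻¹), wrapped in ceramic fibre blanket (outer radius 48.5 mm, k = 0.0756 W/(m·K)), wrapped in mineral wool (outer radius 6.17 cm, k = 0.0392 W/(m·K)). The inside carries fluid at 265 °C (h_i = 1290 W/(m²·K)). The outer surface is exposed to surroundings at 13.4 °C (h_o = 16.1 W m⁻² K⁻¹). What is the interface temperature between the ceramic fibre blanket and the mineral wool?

T = 114 °C

Treat each layer as a resistance in series:
  R'_conv,in = 1/(2πr h) = 1/(2π·0.0198·1290) = 0.006231 m·K/W
  R'_titanium = ln(0.0217/0.0198)/(2πk) = 0.09163/(2π·23.3) = 6.259×10^-4 m·K/W
  R'_ceramic fibre blanket = ln(0.0485/0.0217)/(2πk) = 0.8043/(2π·0.0756) = 1.693 m·K/W
  R'_mineral wool = ln(0.0617/0.0485)/(2πk) = 0.2407/(2π·0.0392) = 0.9773 m·K/W
  R'_conv,out = 1/(2πr h) = 1/(2π·0.0617·16.1) = 0.1602 m·K/W
ΣR = 0.006231 + 6.259×10^-4 + 1.693 + 0.9773 + 0.1602 = 2.837 m·K/W
Q' = ΔT/ΣR = (265 °C − 13.4 °C)/2.837 = 88.69 W/m
From the inner boundary to the ceramic fibre blanket/mineral wool interface, ΣR_partial = 1.700 m·K/W.
T_interface = T_in − Q'·ΣR_partial = 265 °C − (88.69)(1.700) = 114 °C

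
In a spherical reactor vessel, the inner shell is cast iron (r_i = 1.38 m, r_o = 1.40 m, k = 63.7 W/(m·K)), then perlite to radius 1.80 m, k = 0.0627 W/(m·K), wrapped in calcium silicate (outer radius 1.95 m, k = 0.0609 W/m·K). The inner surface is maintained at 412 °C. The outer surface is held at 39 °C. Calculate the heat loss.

Treat each layer as a resistance in series:
  R_cast iron = (1/1.38 − 1/1.40)/(4πk) = 0.01035/(4π·63.7) = 1.293×10^-5 K/W
  R_perlite = (1/1.40 − 1/1.80)/(4πk) = 0.1587/(4π·0.0627) = 0.2015 K/W
  R_calcium silicate = (1/1.80 − 1/1.95)/(4πk) = 0.04274/(4π·0.0609) = 0.05584 K/W
ΣR = 1.293×10^-5 + 0.2015 + 0.05584 = 0.2574 K/W
Q = ΔT/ΣR = (412 °C − 39 °C)/0.2574 = 1450 W

Q = 1450 W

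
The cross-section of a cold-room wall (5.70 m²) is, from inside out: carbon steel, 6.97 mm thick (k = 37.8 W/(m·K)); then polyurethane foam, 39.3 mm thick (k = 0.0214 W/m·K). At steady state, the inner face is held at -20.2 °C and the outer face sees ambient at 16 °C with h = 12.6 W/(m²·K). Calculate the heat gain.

Q = 108 W

Series thermal resistances, inner to outer:
  R_carbon steel = L/(kA) = 0.00697/(37.8·5.70) = 3.235×10^-5 K/W
  R_polyurethane foam = L/(kA) = 0.0393/(0.0214·5.70) = 0.3222 K/W
  R_conv,out = 1/(hA) = 1/(12.6·5.70) = 0.01392 K/W
ΣR = 3.235×10^-5 + 0.3222 + 0.01392 = 0.3362 K/W
Q = ΔT/ΣR = (-20.2 °C − 16 °C)/0.3362 = -108 W
(Negative Q ⇒ heat flows inward; heat gain = 108 W.)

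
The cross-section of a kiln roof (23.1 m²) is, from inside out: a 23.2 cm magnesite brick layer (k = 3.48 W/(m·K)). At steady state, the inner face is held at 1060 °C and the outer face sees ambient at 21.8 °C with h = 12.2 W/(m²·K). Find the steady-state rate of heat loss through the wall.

Series thermal resistances, inner to outer:
  R_magnesite brick = L/(kA) = 0.232/(3.48·23.1) = 0.002886 K/W
  R_conv,out = 1/(hA) = 1/(12.2·23.1) = 0.003548 K/W
ΣR = 0.002886 + 0.003548 = 0.006434 K/W
Q = ΔT/ΣR = (1060 °C − 21.8 °C)/0.006434 = 1.61×10^5 W

Q = 1.61×10^5 W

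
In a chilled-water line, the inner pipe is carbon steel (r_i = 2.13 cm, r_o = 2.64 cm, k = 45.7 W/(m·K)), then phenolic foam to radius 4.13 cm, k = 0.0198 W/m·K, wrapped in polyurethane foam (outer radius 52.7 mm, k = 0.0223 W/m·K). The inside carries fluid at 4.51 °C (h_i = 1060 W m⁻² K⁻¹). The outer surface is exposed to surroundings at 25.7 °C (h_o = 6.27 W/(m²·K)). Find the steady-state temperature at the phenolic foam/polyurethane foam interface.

T = 17.6 °C

Series thermal resistances, inner to outer:
  R'_conv,in = 1/(2πr h) = 1/(2π·0.0213·1060) = 0.007049 m·K/W
  R'_carbon steel = ln(0.0264/0.0213)/(2πk) = 0.2147/(2π·45.7) = 7.476×10^-4 m·K/W
  R'_phenolic foam = ln(0.0413/0.0264)/(2πk) = 0.4475/(2π·0.0198) = 3.597 m·K/W
  R'_polyurethane foam = ln(0.0527/0.0413)/(2πk) = 0.2438/(2π·0.0223) = 1.740 m·K/W
  R'_conv,out = 1/(2πr h) = 1/(2π·0.0527·6.27) = 0.4817 m·K/W
ΣR = 0.007049 + 7.476×10^-4 + 3.597 + 1.740 + 0.4817 = 5.826 m·K/W
Q' = ΔT/ΣR = (4.51 °C − 25.7 °C)/5.826 = -3.637 W/m
From the inner boundary to the phenolic foam/polyurethane foam interface, ΣR_partial = 3.605 m·K/W.
T_interface = T_in − Q'·ΣR_partial = 4.51 °C − (-3.637)(3.605) = 17.6 °C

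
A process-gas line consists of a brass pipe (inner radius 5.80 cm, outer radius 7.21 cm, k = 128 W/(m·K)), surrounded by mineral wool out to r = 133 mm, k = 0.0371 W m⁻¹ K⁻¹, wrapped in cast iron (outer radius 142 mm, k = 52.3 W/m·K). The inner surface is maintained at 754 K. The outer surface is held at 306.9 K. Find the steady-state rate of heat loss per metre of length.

Treat each layer as a resistance in series:
  R'_brass = ln(0.0721/0.0580)/(2πk) = 0.2176/(2π·128) = 2.706×10^-4 m·K/W
  R'_mineral wool = ln(0.133/0.0721)/(2πk) = 0.6123/(2π·0.0371) = 2.627 m·K/W
  R'_cast iron = ln(0.142/0.133)/(2πk) = 0.06548/(2π·52.3) = 1.993×10^-4 m·K/W
ΣR = 2.706×10^-4 + 2.627 + 1.993×10^-4 = 2.627 m·K/W
Q' = ΔT/ΣR = (754 K − 306.9 K)/2.627 = 170 W/m

Q' = 170 W/m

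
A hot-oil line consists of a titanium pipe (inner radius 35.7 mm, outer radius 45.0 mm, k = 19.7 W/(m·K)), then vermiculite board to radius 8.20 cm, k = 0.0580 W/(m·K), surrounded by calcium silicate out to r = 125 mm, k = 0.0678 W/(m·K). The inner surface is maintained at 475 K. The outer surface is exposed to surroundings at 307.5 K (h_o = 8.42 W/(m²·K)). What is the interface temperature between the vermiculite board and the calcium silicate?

T = 376 K

Treat each layer as a resistance in series:
  R'_titanium = ln(0.0450/0.0357)/(2πk) = 0.2315/(2π·19.7) = 0.001870 m·K/W
  R'_vermiculite board = ln(0.0820/0.0450)/(2πk) = 0.6001/(2π·0.0580) = 1.647 m·K/W
  R'_calcium silicate = ln(0.125/0.0820)/(2πk) = 0.4216/(2π·0.0678) = 0.9897 m·K/W
  R'_conv,out = 1/(2πr h) = 1/(2π·0.125·8.42) = 0.1512 m·K/W
ΣR = 0.001870 + 1.647 + 0.9897 + 0.1512 = 2.790 m·K/W
Q' = ΔT/ΣR = (475 K − 307.5 K)/2.790 = 60.04 W/m
From the inner boundary to the vermiculite board/calcium silicate interface, ΣR_partial = 1.649 m·K/W.
T_interface = T_in − Q'·ΣR_partial = 475 K − (60.04)(1.649) = 376 K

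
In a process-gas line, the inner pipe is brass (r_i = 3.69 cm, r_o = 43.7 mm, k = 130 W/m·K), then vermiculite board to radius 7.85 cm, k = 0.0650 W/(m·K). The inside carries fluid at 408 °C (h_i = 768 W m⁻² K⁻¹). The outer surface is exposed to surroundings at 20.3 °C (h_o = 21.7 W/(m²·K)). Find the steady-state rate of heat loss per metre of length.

Q' = 253 W/m

Series thermal resistances, inner to outer:
  R'_conv,in = 1/(2πr h) = 1/(2π·0.0369·768) = 0.005616 m·K/W
  R'_brass = ln(0.0437/0.0369)/(2πk) = 0.1691/(2π·130) = 2.071×10^-4 m·K/W
  R'_vermiculite board = ln(0.0785/0.0437)/(2πk) = 0.5858/(2π·0.0650) = 1.434 m·K/W
  R'_conv,out = 1/(2πr h) = 1/(2π·0.0785·21.7) = 0.09343 m·K/W
ΣR = 0.005616 + 2.071×10^-4 + 1.434 + 0.09343 = 1.533 m·K/W
Q' = ΔT/ΣR = (408 °C − 20.3 °C)/1.533 = 253 W/m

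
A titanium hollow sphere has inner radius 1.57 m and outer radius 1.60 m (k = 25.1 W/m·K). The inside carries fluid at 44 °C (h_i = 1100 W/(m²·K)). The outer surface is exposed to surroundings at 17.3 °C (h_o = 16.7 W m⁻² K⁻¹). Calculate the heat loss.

Resistance network (inner→outer):
  R_conv,in = 1/(4πr²h) = 1/(4π·1.57²·1100) = 2.935×10^-5 K/W
  R_titanium = (1/1.57 − 1/1.60)/(4πk) = 0.01194/(4π·25.1) = 3.786×10^-5 K/W
  R_conv,out = 1/(4πr²h) = 1/(4π·1.60²·16.7) = 0.001861 K/W
ΣR = 2.935×10^-5 + 3.786×10^-5 + 0.001861 = 0.001928 K/W
Q = ΔT/ΣR = (44 °C − 17.3 °C)/0.001928 = 13800 W

Q = 13800 W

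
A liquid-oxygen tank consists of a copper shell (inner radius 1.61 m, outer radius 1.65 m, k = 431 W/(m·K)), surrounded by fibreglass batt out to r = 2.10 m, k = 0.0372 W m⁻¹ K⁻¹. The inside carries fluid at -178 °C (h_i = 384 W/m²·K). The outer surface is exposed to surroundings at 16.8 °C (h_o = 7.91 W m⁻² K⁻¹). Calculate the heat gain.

Q = 695 W

Series thermal resistances, inner to outer:
  R_conv,in = 1/(4πr²h) = 1/(4π·1.61²·384) = 7.995×10^-5 K/W
  R_copper = (1/1.61 − 1/1.65)/(4πk) = 0.01506/(4π·431) = 2.780×10^-6 K/W
  R_fibreglass batt = (1/1.65 − 1/2.10)/(4πk) = 0.1299/(4π·0.0372) = 0.2778 K/W
  R_conv,out = 1/(4πr²h) = 1/(4π·2.10²·7.91) = 0.002281 K/W
ΣR = 7.995×10^-5 + 2.780×10^-6 + 0.2778 + 0.002281 = 0.2802 K/W
Q = ΔT/ΣR = (-178 °C − 16.8 °C)/0.2802 = -695 W
(Negative Q ⇒ heat flows inward; heat gain = 695 W.)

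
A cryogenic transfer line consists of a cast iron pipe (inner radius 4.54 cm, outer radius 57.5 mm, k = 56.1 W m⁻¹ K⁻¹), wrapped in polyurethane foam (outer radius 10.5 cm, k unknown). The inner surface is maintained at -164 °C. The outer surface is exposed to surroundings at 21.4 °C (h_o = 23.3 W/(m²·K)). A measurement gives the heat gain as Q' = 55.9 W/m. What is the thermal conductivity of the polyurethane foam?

ΣR = ΔT/Q' = |-164 − 21.4|/55.9 = 3.317 m·K/W
Known resistances:
  R'_cast iron = ln(0.0575/0.0454)/(2πk) = 0.2363/(2π·56.1) = 6.703×10^-4 m·K/W
  R'_conv,out = 1/(2πr h) = 1/(2π·0.105·23.3) = 0.06505 m·K/W
R_polyurethane foam = ΣR − ΣR_known = 3.317 − 0.06572 = 3.251 m·K/W
ln(r₂/r₁)/(2πk) = 3.251 ⇒ k = 0.6022/(2π·3.251) = 0.0295 W/m·K

k = 0.0295 W/m·K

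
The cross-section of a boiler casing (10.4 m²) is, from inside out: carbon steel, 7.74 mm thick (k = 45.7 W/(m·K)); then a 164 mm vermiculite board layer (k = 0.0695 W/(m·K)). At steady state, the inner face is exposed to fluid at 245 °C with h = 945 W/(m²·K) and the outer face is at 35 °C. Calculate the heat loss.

Series thermal resistances, inner to outer:
  R_conv,in = 1/(hA) = 1/(945·10.4) = 1.018×10^-4 K/W
  R_carbon steel = L/(kA) = 0.00774/(45.7·10.4) = 1.629×10^-5 K/W
  R_vermiculite board = L/(kA) = 0.164/(0.0695·10.4) = 0.2269 K/W
ΣR = 1.018×10^-4 + 1.629×10^-5 + 0.2269 = 0.2270 K/W
Q = ΔT/ΣR = (245 °C − 35 °C)/0.2270 = 925 W

Q = 925 W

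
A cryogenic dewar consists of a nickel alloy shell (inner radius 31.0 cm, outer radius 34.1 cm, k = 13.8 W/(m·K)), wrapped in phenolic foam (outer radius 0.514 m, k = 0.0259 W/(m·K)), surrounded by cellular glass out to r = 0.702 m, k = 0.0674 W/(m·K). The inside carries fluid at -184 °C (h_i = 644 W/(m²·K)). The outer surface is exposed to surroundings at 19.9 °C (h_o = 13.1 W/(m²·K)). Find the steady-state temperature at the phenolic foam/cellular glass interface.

T = -15.0 °C

Resistance network (inner→outer):
  R_conv,in = 1/(4πr²h) = 1/(4π·0.310²·644) = 0.001286 K/W
  R_nickel alloy = (1/0.310 − 1/0.341)/(4πk) = 0.2933/(4π·13.8) = 0.001691 K/W
  R_phenolic foam = (1/0.341 − 1/0.514)/(4πk) = 0.9870/(4π·0.0259) = 3.033 K/W
  R_cellular glass = (1/0.514 − 1/0.702)/(4πk) = 0.5210/(4π·0.0674) = 0.6152 K/W
  R_conv,out = 1/(4πr²h) = 1/(4π·0.702²·13.1) = 0.01233 K/W
ΣR = 0.001286 + 0.001691 + 3.033 + 0.6152 + 0.01233 = 3.664 K/W
Q = ΔT/ΣR = (-184 °C − 19.9 °C)/3.664 = -55.65 W
From the inner boundary to the phenolic foam/cellular glass interface, ΣR_partial = 3.036 K/W.
T_interface = T_in − Q·ΣR_partial = -184 °C − (-55.65)(3.036) = -15.0 °C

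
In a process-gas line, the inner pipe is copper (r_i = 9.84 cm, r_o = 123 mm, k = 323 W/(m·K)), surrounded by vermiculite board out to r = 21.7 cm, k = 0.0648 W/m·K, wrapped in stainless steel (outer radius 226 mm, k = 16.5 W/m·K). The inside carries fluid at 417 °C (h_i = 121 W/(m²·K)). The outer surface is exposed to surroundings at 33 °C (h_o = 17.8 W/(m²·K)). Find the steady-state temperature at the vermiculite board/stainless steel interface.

T = 43.6 °C

Treat each layer as a resistance in series:
  R'_conv,in = 1/(2πr h) = 1/(2π·0.0984·121) = 0.01337 m·K/W
  R'_copper = ln(0.123/0.0984)/(2πk) = 0.2231/(2π·323) = 1.100×10^-4 m·K/W
  R'_vermiculite board = ln(0.217/0.123)/(2πk) = 0.5677/(2π·0.0648) = 1.394 m·K/W
  R'_stainless steel = ln(0.226/0.217)/(2πk) = 0.04064/(2π·16.5) = 3.920×10^-4 m·K/W
  R'_conv,out = 1/(2πr h) = 1/(2π·0.226·17.8) = 0.03956 m·K/W
ΣR = 0.01337 + 1.100×10^-4 + 1.394 + 3.920×10^-4 + 0.03956 = 1.447 m·K/W
Q' = ΔT/ΣR = (417 °C − 33 °C)/1.447 = 265.4 W/m
From the inner boundary to the vermiculite board/stainless steel interface, ΣR_partial = 1.407 m·K/W.
T_interface = T_in − Q'·ΣR_partial = 417 °C − (265.4)(1.407) = 43.6 °C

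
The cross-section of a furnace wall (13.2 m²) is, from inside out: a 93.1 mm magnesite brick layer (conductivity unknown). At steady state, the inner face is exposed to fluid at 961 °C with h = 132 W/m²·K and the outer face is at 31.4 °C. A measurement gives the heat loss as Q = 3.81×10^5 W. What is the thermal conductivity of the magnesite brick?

ΣR = ΔT/Q = |961 − 31.4|/3.81×10^5 = 0.002440 K/W
Known resistances:
  R_conv,in = 1/(hA) = 1/(132·13.2) = 5.739×10^-4 K/W
R_magnesite brick = ΣR − ΣR_known = 0.002440 − 5.739×10^-4 = 0.001866 K/W
L/(kA) = 0.001866 ⇒ k = 0.0931/(0.001866·13.2) = 3.78 W/m·K

k = 3.78 W/m·K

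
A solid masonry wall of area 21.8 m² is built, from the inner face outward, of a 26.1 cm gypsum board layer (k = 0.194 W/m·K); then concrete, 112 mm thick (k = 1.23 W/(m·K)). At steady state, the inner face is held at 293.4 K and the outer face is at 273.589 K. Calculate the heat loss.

Series thermal resistances, inner to outer:
  R_gypsum board = L/(kA) = 0.261/(0.194·21.8) = 0.06171 K/W
  R_concrete = L/(kA) = 0.112/(1.23·21.8) = 0.004177 K/W
ΣR = 0.06171 + 0.004177 = 0.06589 K/W
Q = ΔT/ΣR = (293.4 K − 273.589 K)/0.06589 = 301 W

Q = 301 W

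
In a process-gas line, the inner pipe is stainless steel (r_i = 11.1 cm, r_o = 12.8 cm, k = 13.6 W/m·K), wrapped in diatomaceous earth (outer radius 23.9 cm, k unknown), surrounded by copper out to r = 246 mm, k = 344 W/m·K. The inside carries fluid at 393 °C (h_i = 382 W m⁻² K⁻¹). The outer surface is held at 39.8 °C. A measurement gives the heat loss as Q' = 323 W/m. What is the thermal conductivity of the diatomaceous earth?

ΣR = ΔT/Q' = |393 − 39.8|/323 = 1.093 m·K/W
Known resistances:
  R'_conv,in = 1/(2πr h) = 1/(2π·0.111·382) = 0.003753 m·K/W
  R'_stainless steel = ln(0.128/0.111)/(2πk) = 0.1425/(2π·13.6) = 0.001668 m·K/W
  R'_copper = ln(0.246/0.239)/(2πk) = 0.02887/(2π·344) = 1.336×10^-5 m·K/W
R_diatomaceous earth = ΣR − ΣR_known = 1.093 − 0.005434 = 1.088 m·K/W
ln(r₂/r₁)/(2πk) = 1.088 ⇒ k = 0.6244/(2π·1.088) = 0.0913 W/m·K

k = 0.0913 W/m·K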